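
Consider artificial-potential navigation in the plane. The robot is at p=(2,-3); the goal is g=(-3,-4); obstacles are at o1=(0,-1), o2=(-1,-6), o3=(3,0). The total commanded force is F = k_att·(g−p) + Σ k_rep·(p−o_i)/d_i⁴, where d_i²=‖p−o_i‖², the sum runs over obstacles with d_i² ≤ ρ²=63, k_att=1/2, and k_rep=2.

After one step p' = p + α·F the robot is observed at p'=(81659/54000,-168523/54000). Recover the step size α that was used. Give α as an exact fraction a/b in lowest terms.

F_att = 1/2·(g−p) = 1/2·(-5,-1) = (-2.5000,-0.5000)
o1: d²=8 ≤ ρ²=63; F_rep = 2·(2,-2)/8² = (0.0625,-0.0625)
o2: d²=18 ≤ ρ²=63; F_rep = 2·(3,3)/18² = (0.0185,0.0185)
o3: d²=10 ≤ ρ²=63; F_rep = 2·(-1,-3)/10² = (-0.0200,-0.0600)
F = F_att + ΣF_rep = (-2.4390,-0.6040)
Δp = p'−p = (-0.4878,-0.1208); α = Δx/Fx = (-26341/54000) / (-26341/10800) = 1/5
check: Δy/Fy = (-6523/54000) / (-6523/10800) = 1/5 ✓

α = 1/5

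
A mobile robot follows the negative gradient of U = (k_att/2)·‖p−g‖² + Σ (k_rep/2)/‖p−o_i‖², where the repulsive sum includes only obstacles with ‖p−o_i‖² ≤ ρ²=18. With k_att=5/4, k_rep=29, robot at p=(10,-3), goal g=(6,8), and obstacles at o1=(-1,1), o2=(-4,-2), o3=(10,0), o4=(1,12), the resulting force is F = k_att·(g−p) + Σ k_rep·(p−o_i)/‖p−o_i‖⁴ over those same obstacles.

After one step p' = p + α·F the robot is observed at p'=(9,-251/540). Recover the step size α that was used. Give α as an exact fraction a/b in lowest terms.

α = 1/5

F_att = 5/4·(g−p) = 5/4·(-4,11) = (-5.0000,13.7500)
o1: d²=137 > ρ²=18 → inactive
o2: d²=197 > ρ²=18 → inactive
o3: d²=9 ≤ ρ²=18; F_rep = 29·(0,-3)/9² = (0.0000,-1.0741)
o4: d²=306 > ρ²=18 → inactive
F = F_att + ΣF_rep = (-5.0000,12.6759)
Δp = p'−p = (-1.0000,2.5352); α = Δx/Fx = (-1) / (-5) = 1/5
check: Δy/Fy = (1369/540) / (1369/108) = 1/5 ✓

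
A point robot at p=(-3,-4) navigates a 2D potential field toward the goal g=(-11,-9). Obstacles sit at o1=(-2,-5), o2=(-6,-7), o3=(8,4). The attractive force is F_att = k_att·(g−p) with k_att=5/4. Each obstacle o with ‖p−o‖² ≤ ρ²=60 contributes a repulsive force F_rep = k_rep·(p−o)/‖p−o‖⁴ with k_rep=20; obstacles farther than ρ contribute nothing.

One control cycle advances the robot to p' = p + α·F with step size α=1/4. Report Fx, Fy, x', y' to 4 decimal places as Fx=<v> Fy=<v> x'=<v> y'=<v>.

F_att = 5/4·(g−p) = 5/4·(-8,-5) = (-10.0000,-6.2500)
o1: d²=2 ≤ ρ²=60; F_rep = 20·(-1,1)/2² = (-5.0000,5.0000)
o2: d²=18 ≤ ρ²=60; F_rep = 20·(3,3)/18² = (0.1852,0.1852)
o3: d²=185 > ρ²=60 → inactive
F = F_att + ΣF_rep = (-14.8148,-1.0648)
p' = p + 1/4·F = (-6.7037,-4.2662)

Fx=-14.8148 Fy=-1.0648 x'=-6.7037 y'=-4.2662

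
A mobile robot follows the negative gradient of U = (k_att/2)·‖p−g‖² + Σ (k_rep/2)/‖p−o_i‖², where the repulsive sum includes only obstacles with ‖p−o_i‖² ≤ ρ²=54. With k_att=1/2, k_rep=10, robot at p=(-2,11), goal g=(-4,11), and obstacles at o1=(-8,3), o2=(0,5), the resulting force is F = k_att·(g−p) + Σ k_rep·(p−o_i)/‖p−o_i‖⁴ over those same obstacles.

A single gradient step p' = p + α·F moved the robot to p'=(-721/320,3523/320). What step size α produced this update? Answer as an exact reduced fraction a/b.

α = 1/4

F_att = 1/2·(g−p) = 1/2·(-2,0) = (-1.0000,0.0000)
o1: d²=100 > ρ²=54 → inactive
o2: d²=40 ≤ ρ²=54; F_rep = 10·(-2,6)/40² = (-0.0125,0.0375)
F = F_att + ΣF_rep = (-1.0125,0.0375)
Δp = p'−p = (-0.2531,0.0094); α = Δx/Fx = (-81/320) / (-81/80) = 1/4
check: Δy/Fy = (3/320) / (3/80) = 1/4 ✓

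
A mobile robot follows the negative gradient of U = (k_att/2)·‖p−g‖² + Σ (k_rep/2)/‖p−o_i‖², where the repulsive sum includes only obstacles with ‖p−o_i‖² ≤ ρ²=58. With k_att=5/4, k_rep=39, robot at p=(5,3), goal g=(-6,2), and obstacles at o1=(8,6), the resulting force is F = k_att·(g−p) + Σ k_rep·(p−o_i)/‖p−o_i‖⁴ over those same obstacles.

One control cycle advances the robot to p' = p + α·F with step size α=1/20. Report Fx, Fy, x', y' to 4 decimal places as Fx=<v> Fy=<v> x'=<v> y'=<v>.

Fx=-14.1111 Fy=-1.6111 x'=4.2944 y'=2.9194

F_att = 5/4·(g−p) = 5/4·(-11,-1) = (-13.7500,-1.2500)
o1: d²=18 ≤ ρ²=58; F_rep = 39·(-3,-3)/18² = (-0.3611,-0.3611)
F = F_att + ΣF_rep = (-14.1111,-1.6111)
p' = p + 1/20·F = (4.2944,2.9194)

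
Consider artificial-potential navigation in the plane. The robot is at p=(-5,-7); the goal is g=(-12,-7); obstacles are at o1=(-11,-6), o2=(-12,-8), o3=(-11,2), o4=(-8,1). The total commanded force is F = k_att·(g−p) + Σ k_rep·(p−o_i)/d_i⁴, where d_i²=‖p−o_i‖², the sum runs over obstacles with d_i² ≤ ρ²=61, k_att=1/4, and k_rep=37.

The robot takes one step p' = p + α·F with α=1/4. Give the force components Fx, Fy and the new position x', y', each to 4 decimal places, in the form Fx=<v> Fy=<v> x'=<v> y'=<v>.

Fx=-1.4842 Fy=-0.0122 x'=-5.3711 y'=-7.0031

F_att = 1/4·(g−p) = 1/4·(-7,0) = (-1.7500,0.0000)
o1: d²=37 ≤ ρ²=61; F_rep = 37·(6,-1)/37² = (0.1622,-0.0270)
o2: d²=50 ≤ ρ²=61; F_rep = 37·(7,1)/50² = (0.1036,0.0148)
o3: d²=117 > ρ²=61 → inactive
o4: d²=73 > ρ²=61 → inactive
F = F_att + ΣF_rep = (-1.4842,-0.0122)
p' = p + 1/4·F = (-5.3711,-7.0031)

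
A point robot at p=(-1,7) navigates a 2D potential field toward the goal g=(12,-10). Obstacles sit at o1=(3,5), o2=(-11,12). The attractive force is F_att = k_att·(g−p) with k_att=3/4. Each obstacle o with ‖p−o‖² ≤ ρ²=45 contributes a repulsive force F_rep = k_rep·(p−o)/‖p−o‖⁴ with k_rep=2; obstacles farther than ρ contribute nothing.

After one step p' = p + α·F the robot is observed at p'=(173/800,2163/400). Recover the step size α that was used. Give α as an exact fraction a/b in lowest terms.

F_att = 3/4·(g−p) = 3/4·(13,-17) = (9.7500,-12.7500)
o1: d²=20 ≤ ρ²=45; F_rep = 2·(-4,2)/20² = (-0.0200,0.0100)
o2: d²=125 > ρ²=45 → inactive
F = F_att + ΣF_rep = (9.7300,-12.7400)
Δp = p'−p = (1.2163,-1.5925); α = Δx/Fx = (973/800) / (973/100) = 1/8
check: Δy/Fy = (-637/400) / (-637/50) = 1/8 ✓

α = 1/8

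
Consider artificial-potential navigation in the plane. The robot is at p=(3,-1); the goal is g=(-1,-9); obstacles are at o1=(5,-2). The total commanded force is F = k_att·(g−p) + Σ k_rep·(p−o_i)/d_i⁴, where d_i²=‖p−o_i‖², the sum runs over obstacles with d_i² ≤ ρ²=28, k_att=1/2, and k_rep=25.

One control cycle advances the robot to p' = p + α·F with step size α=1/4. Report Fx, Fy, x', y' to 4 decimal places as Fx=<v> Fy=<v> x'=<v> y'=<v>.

Fx=-4.0000 Fy=-3.0000 x'=2.0000 y'=-1.7500

F_att = 1/2·(g−p) = 1/2·(-4,-8) = (-2.0000,-4.0000)
o1: d²=5 ≤ ρ²=28; F_rep = 25·(-2,1)/5² = (-2.0000,1.0000)
F = F_att + ΣF_rep = (-4.0000,-3.0000)
p' = p + 1/4·F = (2.0000,-1.7500)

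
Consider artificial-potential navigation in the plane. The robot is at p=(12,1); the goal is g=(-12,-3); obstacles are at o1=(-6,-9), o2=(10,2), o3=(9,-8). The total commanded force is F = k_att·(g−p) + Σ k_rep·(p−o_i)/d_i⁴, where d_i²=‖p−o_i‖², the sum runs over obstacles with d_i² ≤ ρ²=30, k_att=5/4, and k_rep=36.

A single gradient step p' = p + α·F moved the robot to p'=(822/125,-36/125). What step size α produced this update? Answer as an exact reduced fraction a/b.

F_att = 5/4·(g−p) = 5/4·(-24,-4) = (-30.0000,-5.0000)
o1: d²=424 > ρ²=30 → inactive
o2: d²=5 ≤ ρ²=30; F_rep = 36·(2,-1)/5² = (2.8800,-1.4400)
o3: d²=90 > ρ²=30 → inactive
F = F_att + ΣF_rep = (-27.1200,-6.4400)
Δp = p'−p = (-5.4240,-1.2880); α = Δx/Fx = (-678/125) / (-678/25) = 1/5
check: Δy/Fy = (-161/125) / (-161/25) = 1/5 ✓

α = 1/5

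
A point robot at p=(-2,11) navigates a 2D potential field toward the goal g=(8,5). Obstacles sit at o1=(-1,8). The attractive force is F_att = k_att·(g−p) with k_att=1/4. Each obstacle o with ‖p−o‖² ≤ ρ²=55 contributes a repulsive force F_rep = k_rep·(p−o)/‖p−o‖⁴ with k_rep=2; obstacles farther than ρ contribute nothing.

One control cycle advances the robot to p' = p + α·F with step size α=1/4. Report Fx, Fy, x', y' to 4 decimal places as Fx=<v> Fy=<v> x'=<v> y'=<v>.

F_att = 1/4·(g−p) = 1/4·(10,-6) = (2.5000,-1.5000)
o1: d²=10 ≤ ρ²=55; F_rep = 2·(-1,3)/10² = (-0.0200,0.0600)
F = F_att + ΣF_rep = (2.4800,-1.4400)
p' = p + 1/4·F = (-1.3800,10.6400)

Fx=2.4800 Fy=-1.4400 x'=-1.3800 y'=10.6400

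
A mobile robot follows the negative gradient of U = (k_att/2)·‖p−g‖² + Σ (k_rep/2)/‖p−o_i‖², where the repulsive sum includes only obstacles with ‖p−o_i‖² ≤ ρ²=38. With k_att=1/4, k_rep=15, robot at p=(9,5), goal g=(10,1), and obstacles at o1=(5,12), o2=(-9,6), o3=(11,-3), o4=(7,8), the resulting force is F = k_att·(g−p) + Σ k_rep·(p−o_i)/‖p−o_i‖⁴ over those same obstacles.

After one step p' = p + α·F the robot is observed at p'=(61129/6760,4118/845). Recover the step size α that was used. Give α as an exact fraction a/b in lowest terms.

α = 1/10

F_att = 1/4·(g−p) = 1/4·(1,-4) = (0.2500,-1.0000)
o1: d²=65 > ρ²=38 → inactive
o2: d²=325 > ρ²=38 → inactive
o3: d²=68 > ρ²=38 → inactive
o4: d²=13 ≤ ρ²=38; F_rep = 15·(2,-3)/13² = (0.1775,-0.2663)
F = F_att + ΣF_rep = (0.4275,-1.2663)
Δp = p'−p = (0.0428,-0.1266); α = Δx/Fx = (289/6760) / (289/676) = 1/10
check: Δy/Fy = (-107/845) / (-214/169) = 1/10 ✓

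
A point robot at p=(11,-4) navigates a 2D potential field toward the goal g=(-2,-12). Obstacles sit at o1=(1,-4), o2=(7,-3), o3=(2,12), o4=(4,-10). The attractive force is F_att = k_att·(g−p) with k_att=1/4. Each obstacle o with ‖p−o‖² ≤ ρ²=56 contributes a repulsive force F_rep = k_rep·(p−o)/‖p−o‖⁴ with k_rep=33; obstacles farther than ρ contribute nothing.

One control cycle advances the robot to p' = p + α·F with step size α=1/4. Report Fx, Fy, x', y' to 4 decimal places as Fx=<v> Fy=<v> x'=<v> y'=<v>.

Fx=-2.7933 Fy=-2.1142 x'=10.3017 y'=-4.5285

F_att = 1/4·(g−p) = 1/4·(-13,-8) = (-3.2500,-2.0000)
o1: d²=100 > ρ²=56 → inactive
o2: d²=17 ≤ ρ²=56; F_rep = 33·(4,-1)/17² = (0.4567,-0.1142)
o3: d²=337 > ρ²=56 → inactive
o4: d²=85 > ρ²=56 → inactive
F = F_att + ΣF_rep = (-2.7933,-2.1142)
p' = p + 1/4·F = (10.3017,-4.5285)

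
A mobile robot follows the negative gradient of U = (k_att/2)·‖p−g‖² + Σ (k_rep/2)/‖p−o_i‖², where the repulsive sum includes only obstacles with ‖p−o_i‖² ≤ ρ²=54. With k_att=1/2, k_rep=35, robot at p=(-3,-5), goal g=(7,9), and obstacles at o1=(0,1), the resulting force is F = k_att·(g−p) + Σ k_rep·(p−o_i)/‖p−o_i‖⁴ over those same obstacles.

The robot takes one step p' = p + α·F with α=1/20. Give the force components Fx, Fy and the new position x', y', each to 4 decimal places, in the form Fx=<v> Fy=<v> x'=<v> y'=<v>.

F_att = 1/2·(g−p) = 1/2·(10,14) = (5.0000,7.0000)
o1: d²=45 ≤ ρ²=54; F_rep = 35·(-3,-6)/45² = (-0.0519,-0.1037)
F = F_att + ΣF_rep = (4.9481,6.8963)
p' = p + 1/20·F = (-2.7526,-4.6552)

Fx=4.9481 Fy=6.8963 x'=-2.7526 y'=-4.6552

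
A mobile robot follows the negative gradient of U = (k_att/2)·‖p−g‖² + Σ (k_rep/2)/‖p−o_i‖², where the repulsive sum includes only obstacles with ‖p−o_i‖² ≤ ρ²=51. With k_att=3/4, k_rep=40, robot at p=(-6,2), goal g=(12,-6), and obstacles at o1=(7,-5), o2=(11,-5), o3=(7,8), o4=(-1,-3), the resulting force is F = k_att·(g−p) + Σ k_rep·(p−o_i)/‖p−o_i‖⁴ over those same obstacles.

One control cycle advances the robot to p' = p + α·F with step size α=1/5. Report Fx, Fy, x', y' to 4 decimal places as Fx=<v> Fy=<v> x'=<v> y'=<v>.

F_att = 3/4·(g−p) = 3/4·(18,-8) = (13.5000,-6.0000)
o1: d²=218 > ρ²=51 → inactive
o2: d²=338 > ρ²=51 → inactive
o3: d²=205 > ρ²=51 → inactive
o4: d²=50 ≤ ρ²=51; F_rep = 40·(-5,5)/50² = (-0.0800,0.0800)
F = F_att + ΣF_rep = (13.4200,-5.9200)
p' = p + 1/5·F = (-3.3160,0.8160)

Fx=13.4200 Fy=-5.9200 x'=-3.3160 y'=0.8160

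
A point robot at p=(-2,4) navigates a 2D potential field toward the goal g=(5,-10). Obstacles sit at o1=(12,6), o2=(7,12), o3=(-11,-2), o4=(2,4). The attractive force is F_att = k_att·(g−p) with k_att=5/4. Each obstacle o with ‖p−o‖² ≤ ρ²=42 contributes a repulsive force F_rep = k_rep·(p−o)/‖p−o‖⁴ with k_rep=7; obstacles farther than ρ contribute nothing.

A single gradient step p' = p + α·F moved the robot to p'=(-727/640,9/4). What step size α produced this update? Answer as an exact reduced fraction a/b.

α = 1/10

F_att = 5/4·(g−p) = 5/4·(7,-14) = (8.7500,-17.5000)
o1: d²=200 > ρ²=42 → inactive
o2: d²=145 > ρ²=42 → inactive
o3: d²=117 > ρ²=42 → inactive
o4: d²=16 ≤ ρ²=42; F_rep = 7·(-4,0)/16² = (-0.1094,0.0000)
F = F_att + ΣF_rep = (8.6406,-17.5000)
Δp = p'−p = (0.8641,-1.7500); α = Δx/Fx = (553/640) / (553/64) = 1/10
check: Δy/Fy = (-7/4) / (-35/2) = 1/10 ✓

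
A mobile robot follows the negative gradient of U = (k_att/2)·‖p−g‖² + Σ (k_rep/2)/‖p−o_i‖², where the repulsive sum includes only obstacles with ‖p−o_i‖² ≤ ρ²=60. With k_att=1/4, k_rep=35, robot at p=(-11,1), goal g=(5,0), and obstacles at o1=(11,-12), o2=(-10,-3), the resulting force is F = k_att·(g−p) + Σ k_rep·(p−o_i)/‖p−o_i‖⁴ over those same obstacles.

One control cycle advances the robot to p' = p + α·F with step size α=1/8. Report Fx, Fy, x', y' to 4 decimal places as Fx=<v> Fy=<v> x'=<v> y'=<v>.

Fx=3.8789 Fy=0.2344 x'=-10.5151 y'=1.0293

F_att = 1/4·(g−p) = 1/4·(16,-1) = (4.0000,-0.2500)
o1: d²=653 > ρ²=60 → inactive
o2: d²=17 ≤ ρ²=60; F_rep = 35·(-1,4)/17² = (-0.1211,0.4844)
F = F_att + ΣF_rep = (3.8789,0.2344)
p' = p + 1/8·F = (-10.5151,1.0293)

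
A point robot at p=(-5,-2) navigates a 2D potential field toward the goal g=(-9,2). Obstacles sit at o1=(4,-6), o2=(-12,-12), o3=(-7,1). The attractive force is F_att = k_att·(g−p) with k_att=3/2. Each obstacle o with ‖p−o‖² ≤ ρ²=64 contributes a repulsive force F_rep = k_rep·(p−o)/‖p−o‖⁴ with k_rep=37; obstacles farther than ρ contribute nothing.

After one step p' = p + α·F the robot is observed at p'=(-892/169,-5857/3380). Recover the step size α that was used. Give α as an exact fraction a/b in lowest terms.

α = 1/20

F_att = 3/2·(g−p) = 3/2·(-4,4) = (-6.0000,6.0000)
o1: d²=97 > ρ²=64 → inactive
o2: d²=149 > ρ²=64 → inactive
o3: d²=13 ≤ ρ²=64; F_rep = 37·(2,-3)/13² = (0.4379,-0.6568)
F = F_att + ΣF_rep = (-5.5621,5.3432)
Δp = p'−p = (-0.2781,0.2672); α = Δx/Fx = (-47/169) / (-940/169) = 1/20
check: Δy/Fy = (903/3380) / (903/169) = 1/20 ✓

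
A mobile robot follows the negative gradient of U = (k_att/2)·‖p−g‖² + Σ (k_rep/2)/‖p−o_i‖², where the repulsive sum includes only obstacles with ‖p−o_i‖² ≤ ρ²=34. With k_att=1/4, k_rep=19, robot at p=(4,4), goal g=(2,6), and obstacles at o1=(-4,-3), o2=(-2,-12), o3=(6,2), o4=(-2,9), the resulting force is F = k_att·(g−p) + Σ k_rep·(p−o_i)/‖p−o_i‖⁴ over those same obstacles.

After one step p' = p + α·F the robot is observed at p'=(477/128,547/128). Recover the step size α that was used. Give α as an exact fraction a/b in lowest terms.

α = 1/4

F_att = 1/4·(g−p) = 1/4·(-2,2) = (-0.5000,0.5000)
o1: d²=113 > ρ²=34 → inactive
o2: d²=292 > ρ²=34 → inactive
o3: d²=8 ≤ ρ²=34; F_rep = 19·(-2,2)/8² = (-0.5938,0.5938)
o4: d²=61 > ρ²=34 → inactive
F = F_att + ΣF_rep = (-1.0938,1.0938)
Δp = p'−p = (-0.2734,0.2734); α = Δx/Fx = (-35/128) / (-35/32) = 1/4
check: Δy/Fy = (35/128) / (35/32) = 1/4 ✓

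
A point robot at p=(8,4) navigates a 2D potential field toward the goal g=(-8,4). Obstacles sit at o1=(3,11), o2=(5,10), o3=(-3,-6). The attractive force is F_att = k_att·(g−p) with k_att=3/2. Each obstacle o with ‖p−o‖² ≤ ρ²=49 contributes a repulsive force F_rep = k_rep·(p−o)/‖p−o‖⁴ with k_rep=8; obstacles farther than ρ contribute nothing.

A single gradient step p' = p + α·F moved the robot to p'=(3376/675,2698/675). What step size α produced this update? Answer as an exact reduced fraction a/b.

F_att = 3/2·(g−p) = 3/2·(-16,0) = (-24.0000,0.0000)
o1: d²=74 > ρ²=49 → inactive
o2: d²=45 ≤ ρ²=49; F_rep = 8·(3,-6)/45² = (0.0119,-0.0237)
o3: d²=221 > ρ²=49 → inactive
F = F_att + ΣF_rep = (-23.9881,-0.0237)
Δp = p'−p = (-2.9985,-0.0030); α = Δx/Fx = (-2024/675) / (-16192/675) = 1/8
check: Δy/Fy = (-2/675) / (-16/675) = 1/8 ✓

α = 1/8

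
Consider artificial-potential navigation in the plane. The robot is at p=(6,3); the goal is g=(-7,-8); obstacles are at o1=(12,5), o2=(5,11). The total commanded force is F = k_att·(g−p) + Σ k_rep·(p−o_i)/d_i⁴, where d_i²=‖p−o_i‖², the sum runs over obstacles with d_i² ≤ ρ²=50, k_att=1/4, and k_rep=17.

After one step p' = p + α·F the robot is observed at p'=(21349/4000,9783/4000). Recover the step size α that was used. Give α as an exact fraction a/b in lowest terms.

F_att = 1/4·(g−p) = 1/4·(-13,-11) = (-3.2500,-2.7500)
o1: d²=40 ≤ ρ²=50; F_rep = 17·(-6,-2)/40² = (-0.0638,-0.0213)
o2: d²=65 > ρ²=50 → inactive
F = F_att + ΣF_rep = (-3.3138,-2.7713)
Δp = p'−p = (-0.6627,-0.5543); α = Δx/Fx = (-2651/4000) / (-2651/800) = 1/5
check: Δy/Fy = (-2217/4000) / (-2217/800) = 1/5 ✓

α = 1/5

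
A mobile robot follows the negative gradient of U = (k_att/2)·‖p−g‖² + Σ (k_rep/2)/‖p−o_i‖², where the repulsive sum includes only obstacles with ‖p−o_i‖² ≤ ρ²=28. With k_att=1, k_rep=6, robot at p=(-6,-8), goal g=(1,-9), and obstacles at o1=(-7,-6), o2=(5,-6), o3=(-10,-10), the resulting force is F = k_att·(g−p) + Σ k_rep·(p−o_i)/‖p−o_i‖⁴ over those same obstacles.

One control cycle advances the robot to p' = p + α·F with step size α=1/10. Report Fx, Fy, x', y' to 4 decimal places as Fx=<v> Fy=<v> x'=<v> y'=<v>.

F_att = 1·(g−p) = 1·(7,-1) = (7.0000,-1.0000)
o1: d²=5 ≤ ρ²=28; F_rep = 6·(1,-2)/5² = (0.2400,-0.4800)
o2: d²=125 > ρ²=28 → inactive
o3: d²=20 ≤ ρ²=28; F_rep = 6·(4,2)/20² = (0.0600,0.0300)
F = F_att + ΣF_rep = (7.3000,-1.4500)
p' = p + 1/10·F = (-5.2700,-8.1450)

Fx=7.3000 Fy=-1.4500 x'=-5.2700 y'=-8.1450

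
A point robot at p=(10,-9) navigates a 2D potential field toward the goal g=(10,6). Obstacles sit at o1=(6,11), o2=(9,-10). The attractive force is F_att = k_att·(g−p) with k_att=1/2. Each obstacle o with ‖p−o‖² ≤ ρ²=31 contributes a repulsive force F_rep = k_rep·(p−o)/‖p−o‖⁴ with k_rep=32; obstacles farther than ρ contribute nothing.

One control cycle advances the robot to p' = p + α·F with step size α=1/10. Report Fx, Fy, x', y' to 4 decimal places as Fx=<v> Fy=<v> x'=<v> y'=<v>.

Fx=8.0000 Fy=15.5000 x'=10.8000 y'=-7.4500

F_att = 1/2·(g−p) = 1/2·(0,15) = (0.0000,7.5000)
o1: d²=416 > ρ²=31 → inactive
o2: d²=2 ≤ ρ²=31; F_rep = 32·(1,1)/2² = (8.0000,8.0000)
F = F_att + ΣF_rep = (8.0000,15.5000)
p' = p + 1/10·F = (10.8000,-7.4500)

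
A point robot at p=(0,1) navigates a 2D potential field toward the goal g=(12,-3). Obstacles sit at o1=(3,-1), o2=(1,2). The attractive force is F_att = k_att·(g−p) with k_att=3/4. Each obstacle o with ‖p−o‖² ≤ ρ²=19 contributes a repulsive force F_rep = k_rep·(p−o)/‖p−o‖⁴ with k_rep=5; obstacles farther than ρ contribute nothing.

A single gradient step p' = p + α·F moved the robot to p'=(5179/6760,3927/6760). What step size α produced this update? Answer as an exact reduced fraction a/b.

F_att = 3/4·(g−p) = 3/4·(12,-4) = (9.0000,-3.0000)
o1: d²=13 ≤ ρ²=19; F_rep = 5·(-3,2)/13² = (-0.0888,0.0592)
o2: d²=2 ≤ ρ²=19; F_rep = 5·(-1,-1)/2² = (-1.2500,-1.2500)
F = F_att + ΣF_rep = (7.6612,-4.1908)
Δp = p'−p = (0.7661,-0.4191); α = Δx/Fx = (5179/6760) / (5179/676) = 1/10
check: Δy/Fy = (-2833/6760) / (-2833/676) = 1/10 ✓

α = 1/10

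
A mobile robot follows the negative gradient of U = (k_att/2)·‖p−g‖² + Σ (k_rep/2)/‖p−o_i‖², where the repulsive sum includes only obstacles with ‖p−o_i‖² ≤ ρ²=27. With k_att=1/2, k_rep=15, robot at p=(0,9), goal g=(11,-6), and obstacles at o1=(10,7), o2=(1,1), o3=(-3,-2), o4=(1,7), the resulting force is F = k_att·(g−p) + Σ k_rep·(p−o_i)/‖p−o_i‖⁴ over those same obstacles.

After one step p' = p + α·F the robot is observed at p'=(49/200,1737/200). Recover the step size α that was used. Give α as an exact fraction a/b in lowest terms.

F_att = 1/2·(g−p) = 1/2·(11,-15) = (5.5000,-7.5000)
o1: d²=104 > ρ²=27 → inactive
o2: d²=65 > ρ²=27 → inactive
o3: d²=130 > ρ²=27 → inactive
o4: d²=5 ≤ ρ²=27; F_rep = 15·(-1,2)/5² = (-0.6000,1.2000)
F = F_att + ΣF_rep = (4.9000,-6.3000)
Δp = p'−p = (0.2450,-0.3150); α = Δx/Fx = (49/200) / (49/10) = 1/20
check: Δy/Fy = (-63/200) / (-63/10) = 1/20 ✓

α = 1/20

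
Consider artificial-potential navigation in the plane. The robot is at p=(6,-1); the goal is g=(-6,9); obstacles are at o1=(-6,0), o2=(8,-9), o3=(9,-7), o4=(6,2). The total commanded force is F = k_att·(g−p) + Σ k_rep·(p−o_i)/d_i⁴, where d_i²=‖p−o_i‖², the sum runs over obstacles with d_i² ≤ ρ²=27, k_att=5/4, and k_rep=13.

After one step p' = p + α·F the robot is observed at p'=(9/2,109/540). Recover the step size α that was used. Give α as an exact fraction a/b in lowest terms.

α = 1/10

F_att = 5/4·(g−p) = 5/4·(-12,10) = (-15.0000,12.5000)
o1: d²=145 > ρ²=27 → inactive
o2: d²=68 > ρ²=27 → inactive
o3: d²=45 > ρ²=27 → inactive
o4: d²=9 ≤ ρ²=27; F_rep = 13·(0,-3)/9² = (0.0000,-0.4815)
F = F_att + ΣF_rep = (-15.0000,12.0185)
Δp = p'−p = (-1.5000,1.2019); α = Δx/Fx = (-3/2) / (-15) = 1/10
check: Δy/Fy = (649/540) / (649/54) = 1/10 ✓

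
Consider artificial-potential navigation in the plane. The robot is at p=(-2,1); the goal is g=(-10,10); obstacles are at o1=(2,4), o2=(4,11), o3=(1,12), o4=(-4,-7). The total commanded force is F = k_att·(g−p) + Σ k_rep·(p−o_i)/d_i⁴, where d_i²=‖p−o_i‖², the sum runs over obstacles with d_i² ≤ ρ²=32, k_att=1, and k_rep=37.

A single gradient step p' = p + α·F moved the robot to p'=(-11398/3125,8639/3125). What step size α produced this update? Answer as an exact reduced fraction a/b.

α = 1/5

F_att = 1·(g−p) = 1·(-8,9) = (-8.0000,9.0000)
o1: d²=25 ≤ ρ²=32; F_rep = 37·(-4,-3)/25² = (-0.2368,-0.1776)
o2: d²=136 > ρ²=32 → inactive
o3: d²=130 > ρ²=32 → inactive
o4: d²=68 > ρ²=32 → inactive
F = F_att + ΣF_rep = (-8.2368,8.8224)
Δp = p'−p = (-1.6474,1.7645); α = Δx/Fx = (-5148/3125) / (-5148/625) = 1/5
check: Δy/Fy = (5514/3125) / (5514/625) = 1/5 ✓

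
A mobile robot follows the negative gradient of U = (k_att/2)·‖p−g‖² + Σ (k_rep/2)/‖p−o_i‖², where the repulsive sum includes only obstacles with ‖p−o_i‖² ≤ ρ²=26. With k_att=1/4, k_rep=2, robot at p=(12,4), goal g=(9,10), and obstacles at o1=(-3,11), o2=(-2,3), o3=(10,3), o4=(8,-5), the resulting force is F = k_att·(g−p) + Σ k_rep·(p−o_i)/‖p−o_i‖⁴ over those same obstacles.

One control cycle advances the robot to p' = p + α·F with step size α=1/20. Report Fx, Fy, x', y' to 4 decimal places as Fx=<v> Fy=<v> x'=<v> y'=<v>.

F_att = 1/4·(g−p) = 1/4·(-3,6) = (-0.7500,1.5000)
o1: d²=274 > ρ²=26 → inactive
o2: d²=197 > ρ²=26 → inactive
o3: d²=5 ≤ ρ²=26; F_rep = 2·(2,1)/5² = (0.1600,0.0800)
o4: d²=97 > ρ²=26 → inactive
F = F_att + ΣF_rep = (-0.5900,1.5800)
p' = p + 1/20·F = (11.9705,4.0790)

Fx=-0.5900 Fy=1.5800 x'=11.9705 y'=4.0790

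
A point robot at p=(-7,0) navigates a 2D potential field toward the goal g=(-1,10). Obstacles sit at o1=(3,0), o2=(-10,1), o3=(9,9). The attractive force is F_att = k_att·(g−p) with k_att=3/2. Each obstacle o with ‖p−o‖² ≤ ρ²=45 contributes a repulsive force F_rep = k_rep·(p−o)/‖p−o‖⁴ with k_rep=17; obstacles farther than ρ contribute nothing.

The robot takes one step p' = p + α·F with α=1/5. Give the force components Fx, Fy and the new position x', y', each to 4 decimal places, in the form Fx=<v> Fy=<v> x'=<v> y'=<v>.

F_att = 3/2·(g−p) = 3/2·(6,10) = (9.0000,15.0000)
o1: d²=100 > ρ²=45 → inactive
o2: d²=10 ≤ ρ²=45; F_rep = 17·(3,-1)/10² = (0.5100,-0.1700)
o3: d²=337 > ρ²=45 → inactive
F = F_att + ΣF_rep = (9.5100,14.8300)
p' = p + 1/5·F = (-5.0980,2.9660)

Fx=9.5100 Fy=14.8300 x'=-5.0980 y'=2.9660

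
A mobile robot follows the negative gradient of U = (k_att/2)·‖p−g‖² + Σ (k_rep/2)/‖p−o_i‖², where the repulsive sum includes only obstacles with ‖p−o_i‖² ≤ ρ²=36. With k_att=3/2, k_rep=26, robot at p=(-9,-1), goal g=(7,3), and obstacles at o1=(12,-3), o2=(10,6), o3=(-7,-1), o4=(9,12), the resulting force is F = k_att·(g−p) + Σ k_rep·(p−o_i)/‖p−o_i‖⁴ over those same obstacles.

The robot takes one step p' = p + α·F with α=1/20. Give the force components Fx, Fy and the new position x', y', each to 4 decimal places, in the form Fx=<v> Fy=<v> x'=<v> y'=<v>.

Fx=20.7500 Fy=6.0000 x'=-7.9625 y'=-0.7000

F_att = 3/2·(g−p) = 3/2·(16,4) = (24.0000,6.0000)
o1: d²=445 > ρ²=36 → inactive
o2: d²=410 > ρ²=36 → inactive
o3: d²=4 ≤ ρ²=36; F_rep = 26·(-2,0)/4² = (-3.2500,0.0000)
o4: d²=493 > ρ²=36 → inactive
F = F_att + ΣF_rep = (20.7500,6.0000)
p' = p + 1/20·F = (-7.9625,-0.7000)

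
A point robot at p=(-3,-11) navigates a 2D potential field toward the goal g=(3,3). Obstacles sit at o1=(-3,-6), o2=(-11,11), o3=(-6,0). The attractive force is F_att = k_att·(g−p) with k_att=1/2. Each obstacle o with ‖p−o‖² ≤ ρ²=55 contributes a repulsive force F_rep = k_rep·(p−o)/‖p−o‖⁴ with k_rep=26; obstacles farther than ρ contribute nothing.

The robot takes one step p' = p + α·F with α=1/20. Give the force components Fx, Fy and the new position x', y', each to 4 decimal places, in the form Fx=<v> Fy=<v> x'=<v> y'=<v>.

Fx=3.0000 Fy=6.7920 x'=-2.8500 y'=-10.6604

F_att = 1/2·(g−p) = 1/2·(6,14) = (3.0000,7.0000)
o1: d²=25 ≤ ρ²=55; F_rep = 26·(0,-5)/25² = (0.0000,-0.2080)
o2: d²=548 > ρ²=55 → inactive
o3: d²=130 > ρ²=55 → inactive
F = F_att + ΣF_rep = (3.0000,6.7920)
p' = p + 1/20·F = (-2.8500,-10.6604)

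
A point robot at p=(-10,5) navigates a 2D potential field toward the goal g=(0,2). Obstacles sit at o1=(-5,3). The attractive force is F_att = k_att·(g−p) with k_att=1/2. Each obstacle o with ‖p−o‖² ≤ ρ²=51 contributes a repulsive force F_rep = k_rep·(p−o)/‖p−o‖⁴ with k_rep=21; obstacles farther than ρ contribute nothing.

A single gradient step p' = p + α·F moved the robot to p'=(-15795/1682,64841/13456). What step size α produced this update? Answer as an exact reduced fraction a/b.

α = 1/8

F_att = 1/2·(g−p) = 1/2·(10,-3) = (5.0000,-1.5000)
o1: d²=29 ≤ ρ²=51; F_rep = 21·(-5,2)/29² = (-0.1249,0.0499)
F = F_att + ΣF_rep = (4.8751,-1.4501)
Δp = p'−p = (0.6094,-0.1813); α = Δx/Fx = (1025/1682) / (4100/841) = 1/8
check: Δy/Fy = (-2439/13456) / (-2439/1682) = 1/8 ✓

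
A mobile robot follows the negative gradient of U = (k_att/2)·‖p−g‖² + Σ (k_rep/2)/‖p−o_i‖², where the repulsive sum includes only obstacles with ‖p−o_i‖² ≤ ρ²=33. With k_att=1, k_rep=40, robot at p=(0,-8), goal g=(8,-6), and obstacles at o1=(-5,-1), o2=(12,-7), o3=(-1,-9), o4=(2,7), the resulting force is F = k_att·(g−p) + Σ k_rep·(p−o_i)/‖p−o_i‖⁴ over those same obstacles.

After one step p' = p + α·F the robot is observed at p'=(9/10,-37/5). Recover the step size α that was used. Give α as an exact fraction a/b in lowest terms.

F_att = 1·(g−p) = 1·(8,2) = (8.0000,2.0000)
o1: d²=74 > ρ²=33 → inactive
o2: d²=145 > ρ²=33 → inactive
o3: d²=2 ≤ ρ²=33; F_rep = 40·(1,1)/2² = (10.0000,10.0000)
o4: d²=229 > ρ²=33 → inactive
F = F_att + ΣF_rep = (18.0000,12.0000)
Δp = p'−p = (0.9000,0.6000); α = Δx/Fx = (9/10) / (18) = 1/20
check: Δy/Fy = (3/5) / (12) = 1/20 ✓

α = 1/20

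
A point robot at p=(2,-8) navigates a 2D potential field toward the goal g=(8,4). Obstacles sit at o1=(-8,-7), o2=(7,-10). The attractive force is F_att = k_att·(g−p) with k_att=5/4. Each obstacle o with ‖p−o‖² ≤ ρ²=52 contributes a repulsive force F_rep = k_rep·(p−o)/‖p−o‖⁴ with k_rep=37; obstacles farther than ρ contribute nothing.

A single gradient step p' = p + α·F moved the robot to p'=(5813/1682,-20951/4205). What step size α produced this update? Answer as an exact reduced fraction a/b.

F_att = 5/4·(g−p) = 5/4·(6,12) = (7.5000,15.0000)
o1: d²=101 > ρ²=52 → inactive
o2: d²=29 ≤ ρ²=52; F_rep = 37·(-5,2)/29² = (-0.2200,0.0880)
F = F_att + ΣF_rep = (7.2800,15.0880)
Δp = p'−p = (1.4560,3.0176); α = Δx/Fx = (2449/1682) / (12245/1682) = 1/5
check: Δy/Fy = (12689/4205) / (12689/841) = 1/5 ✓

α = 1/5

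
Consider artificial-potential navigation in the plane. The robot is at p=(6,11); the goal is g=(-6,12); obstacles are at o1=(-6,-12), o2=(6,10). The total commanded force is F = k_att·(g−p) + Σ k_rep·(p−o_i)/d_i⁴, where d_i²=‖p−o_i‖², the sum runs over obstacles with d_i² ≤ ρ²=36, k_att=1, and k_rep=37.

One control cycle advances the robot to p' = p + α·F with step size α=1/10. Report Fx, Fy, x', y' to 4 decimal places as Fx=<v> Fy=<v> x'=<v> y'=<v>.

F_att = 1·(g−p) = 1·(-12,1) = (-12.0000,1.0000)
o1: d²=673 > ρ²=36 → inactive
o2: d²=1 ≤ ρ²=36; F_rep = 37·(0,1)/1² = (0.0000,37.0000)
F = F_att + ΣF_rep = (-12.0000,38.0000)
p' = p + 1/10·F = (4.8000,14.8000)

Fx=-12.0000 Fy=38.0000 x'=4.8000 y'=14.8000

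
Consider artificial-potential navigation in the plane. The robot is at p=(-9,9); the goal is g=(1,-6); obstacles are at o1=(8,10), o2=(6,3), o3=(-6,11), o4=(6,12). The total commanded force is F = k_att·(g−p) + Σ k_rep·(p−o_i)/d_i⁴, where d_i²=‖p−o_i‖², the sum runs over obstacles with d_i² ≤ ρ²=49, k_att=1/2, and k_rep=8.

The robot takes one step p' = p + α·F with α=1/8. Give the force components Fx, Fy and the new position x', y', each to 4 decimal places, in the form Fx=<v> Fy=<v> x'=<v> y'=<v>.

Fx=4.8580 Fy=-7.5947 x'=-8.3928 y'=8.0507

F_att = 1/2·(g−p) = 1/2·(10,-15) = (5.0000,-7.5000)
o1: d²=290 > ρ²=49 → inactive
o2: d²=261 > ρ²=49 → inactive
o3: d²=13 ≤ ρ²=49; F_rep = 8·(-3,-2)/13² = (-0.1420,-0.0947)
o4: d²=234 > ρ²=49 → inactive
F = F_att + ΣF_rep = (4.8580,-7.5947)
p' = p + 1/8·F = (-8.3928,8.0507)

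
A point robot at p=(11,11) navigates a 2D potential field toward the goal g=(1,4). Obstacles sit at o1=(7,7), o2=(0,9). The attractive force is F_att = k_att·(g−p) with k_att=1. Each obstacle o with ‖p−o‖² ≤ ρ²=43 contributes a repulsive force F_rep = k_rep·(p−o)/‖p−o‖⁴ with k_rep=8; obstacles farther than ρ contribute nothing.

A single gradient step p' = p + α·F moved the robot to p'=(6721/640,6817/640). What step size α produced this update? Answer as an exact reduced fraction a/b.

α = 1/20

F_att = 1·(g−p) = 1·(-10,-7) = (-10.0000,-7.0000)
o1: d²=32 ≤ ρ²=43; F_rep = 8·(4,4)/32² = (0.0312,0.0312)
o2: d²=125 > ρ²=43 → inactive
F = F_att + ΣF_rep = (-9.9688,-6.9688)
Δp = p'−p = (-0.4984,-0.3484); α = Δx/Fx = (-319/640) / (-319/32) = 1/20
check: Δy/Fy = (-223/640) / (-223/32) = 1/20 ✓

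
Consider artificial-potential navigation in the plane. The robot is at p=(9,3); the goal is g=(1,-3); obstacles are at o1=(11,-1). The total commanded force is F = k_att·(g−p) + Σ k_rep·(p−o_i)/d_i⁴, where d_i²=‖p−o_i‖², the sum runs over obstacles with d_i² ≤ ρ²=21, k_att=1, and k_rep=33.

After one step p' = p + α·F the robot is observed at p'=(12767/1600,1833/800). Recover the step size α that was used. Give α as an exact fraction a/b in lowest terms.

α = 1/8

F_att = 1·(g−p) = 1·(-8,-6) = (-8.0000,-6.0000)
o1: d²=20 ≤ ρ²=21; F_rep = 33·(-2,4)/20² = (-0.1650,0.3300)
F = F_att + ΣF_rep = (-8.1650,-5.6700)
Δp = p'−p = (-1.0206,-0.7087); α = Δx/Fx = (-1633/1600) / (-1633/200) = 1/8
check: Δy/Fy = (-567/800) / (-567/100) = 1/8 ✓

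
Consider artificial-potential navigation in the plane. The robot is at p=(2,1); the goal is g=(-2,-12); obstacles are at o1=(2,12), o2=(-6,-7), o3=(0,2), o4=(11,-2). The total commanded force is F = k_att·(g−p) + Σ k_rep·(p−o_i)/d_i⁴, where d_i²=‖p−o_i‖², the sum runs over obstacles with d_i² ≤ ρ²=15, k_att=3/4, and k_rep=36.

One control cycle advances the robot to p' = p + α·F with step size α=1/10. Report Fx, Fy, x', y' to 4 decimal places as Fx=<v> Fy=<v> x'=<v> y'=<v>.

Fx=-0.1200 Fy=-11.1900 x'=1.9880 y'=-0.1190

F_att = 3/4·(g−p) = 3/4·(-4,-13) = (-3.0000,-9.7500)
o1: d²=121 > ρ²=15 → inactive
o2: d²=128 > ρ²=15 → inactive
o3: d²=5 ≤ ρ²=15; F_rep = 36·(2,-1)/5² = (2.8800,-1.4400)
o4: d²=90 > ρ²=15 → inactive
F = F_att + ΣF_rep = (-0.1200,-11.1900)
p' = p + 1/10·F = (1.9880,-0.1190)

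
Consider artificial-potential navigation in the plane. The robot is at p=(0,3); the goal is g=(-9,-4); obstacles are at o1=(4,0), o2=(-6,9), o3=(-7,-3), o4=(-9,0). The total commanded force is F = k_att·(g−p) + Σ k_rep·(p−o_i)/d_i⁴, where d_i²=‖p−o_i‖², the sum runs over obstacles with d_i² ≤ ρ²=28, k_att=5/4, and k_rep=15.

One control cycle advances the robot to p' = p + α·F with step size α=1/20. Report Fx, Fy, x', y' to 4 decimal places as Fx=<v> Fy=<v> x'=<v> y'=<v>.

F_att = 5/4·(g−p) = 5/4·(-9,-7) = (-11.2500,-8.7500)
o1: d²=25 ≤ ρ²=28; F_rep = 15·(-4,3)/25² = (-0.0960,0.0720)
o2: d²=72 > ρ²=28 → inactive
o3: d²=85 > ρ²=28 → inactive
o4: d²=90 > ρ²=28 → inactive
F = F_att + ΣF_rep = (-11.3460,-8.6780)
p' = p + 1/20·F = (-0.5673,2.5661)

Fx=-11.3460 Fy=-8.6780 x'=-0.5673 y'=2.5661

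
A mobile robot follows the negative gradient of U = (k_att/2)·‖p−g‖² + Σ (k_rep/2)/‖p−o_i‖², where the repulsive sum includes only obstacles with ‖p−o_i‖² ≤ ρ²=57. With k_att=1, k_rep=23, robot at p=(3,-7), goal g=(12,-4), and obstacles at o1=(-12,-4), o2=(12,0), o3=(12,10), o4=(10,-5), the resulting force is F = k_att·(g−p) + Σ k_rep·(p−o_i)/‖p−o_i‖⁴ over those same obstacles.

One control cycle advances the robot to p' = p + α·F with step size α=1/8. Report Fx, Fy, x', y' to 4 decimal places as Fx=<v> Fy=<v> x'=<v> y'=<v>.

Fx=8.9427 Fy=2.9836 x'=4.1178 y'=-6.6270

F_att = 1·(g−p) = 1·(9,3) = (9.0000,3.0000)
o1: d²=234 > ρ²=57 → inactive
o2: d²=130 > ρ²=57 → inactive
o3: d²=370 > ρ²=57 → inactive
o4: d²=53 ≤ ρ²=57; F_rep = 23·(-7,-2)/53² = (-0.0573,-0.0164)
F = F_att + ΣF_rep = (8.9427,2.9836)
p' = p + 1/8·F = (4.1178,-6.6270)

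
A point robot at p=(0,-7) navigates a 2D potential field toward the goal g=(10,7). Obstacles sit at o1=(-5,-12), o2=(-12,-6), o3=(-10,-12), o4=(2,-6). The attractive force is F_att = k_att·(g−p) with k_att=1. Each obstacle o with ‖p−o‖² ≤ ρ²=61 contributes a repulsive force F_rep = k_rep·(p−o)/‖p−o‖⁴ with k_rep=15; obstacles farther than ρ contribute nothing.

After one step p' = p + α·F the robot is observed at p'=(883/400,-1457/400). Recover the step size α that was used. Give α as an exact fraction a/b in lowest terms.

α = 1/4

F_att = 1·(g−p) = 1·(10,14) = (10.0000,14.0000)
o1: d²=50 ≤ ρ²=61; F_rep = 15·(5,5)/50² = (0.0300,0.0300)
o2: d²=145 > ρ²=61 → inactive
o3: d²=125 > ρ²=61 → inactive
o4: d²=5 ≤ ρ²=61; F_rep = 15·(-2,-1)/5² = (-1.2000,-0.6000)
F = F_att + ΣF_rep = (8.8300,13.4300)
Δp = p'−p = (2.2075,3.3575); α = Δx/Fx = (883/400) / (883/100) = 1/4
check: Δy/Fy = (1343/400) / (1343/100) = 1/4 ✓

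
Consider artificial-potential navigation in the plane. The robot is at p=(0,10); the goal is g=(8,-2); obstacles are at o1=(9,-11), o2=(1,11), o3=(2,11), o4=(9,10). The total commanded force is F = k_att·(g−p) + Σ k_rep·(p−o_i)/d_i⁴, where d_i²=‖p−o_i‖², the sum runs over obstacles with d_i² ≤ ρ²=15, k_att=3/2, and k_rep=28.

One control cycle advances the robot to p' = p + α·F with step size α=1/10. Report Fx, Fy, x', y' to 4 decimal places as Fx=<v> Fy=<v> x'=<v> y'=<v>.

Fx=2.7600 Fy=-26.1200 x'=0.2760 y'=7.3880

F_att = 3/2·(g−p) = 3/2·(8,-12) = (12.0000,-18.0000)
o1: d²=522 > ρ²=15 → inactive
o2: d²=2 ≤ ρ²=15; F_rep = 28·(-1,-1)/2² = (-7.0000,-7.0000)
o3: d²=5 ≤ ρ²=15; F_rep = 28·(-2,-1)/5² = (-2.2400,-1.1200)
o4: d²=81 > ρ²=15 → inactive
F = F_att + ΣF_rep = (2.7600,-26.1200)
p' = p + 1/10·F = (0.2760,7.3880)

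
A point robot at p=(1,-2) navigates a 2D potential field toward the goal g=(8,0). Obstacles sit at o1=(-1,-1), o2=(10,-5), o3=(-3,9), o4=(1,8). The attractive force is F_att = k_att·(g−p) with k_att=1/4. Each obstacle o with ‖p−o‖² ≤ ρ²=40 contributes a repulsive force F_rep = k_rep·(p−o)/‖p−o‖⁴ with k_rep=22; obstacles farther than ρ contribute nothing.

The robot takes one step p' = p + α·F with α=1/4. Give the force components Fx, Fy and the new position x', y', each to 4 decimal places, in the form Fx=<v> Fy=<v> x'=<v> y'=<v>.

F_att = 1/4·(g−p) = 1/4·(7,2) = (1.7500,0.5000)
o1: d²=5 ≤ ρ²=40; F_rep = 22·(2,-1)/5² = (1.7600,-0.8800)
o2: d²=90 > ρ²=40 → inactive
o3: d²=137 > ρ²=40 → inactive
o4: d²=100 > ρ²=40 → inactive
F = F_att + ΣF_rep = (3.5100,-0.3800)
p' = p + 1/4·F = (1.8775,-2.0950)

Fx=3.5100 Fy=-0.3800 x'=1.8775 y'=-2.0950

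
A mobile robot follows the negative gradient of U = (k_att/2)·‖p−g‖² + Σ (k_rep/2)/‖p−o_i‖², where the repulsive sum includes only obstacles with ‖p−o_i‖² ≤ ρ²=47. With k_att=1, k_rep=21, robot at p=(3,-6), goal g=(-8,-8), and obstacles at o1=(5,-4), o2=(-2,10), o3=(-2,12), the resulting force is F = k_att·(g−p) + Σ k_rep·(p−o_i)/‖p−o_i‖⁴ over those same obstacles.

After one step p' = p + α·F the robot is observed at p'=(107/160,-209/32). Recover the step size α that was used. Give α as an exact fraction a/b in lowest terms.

F_att = 1·(g−p) = 1·(-11,-2) = (-11.0000,-2.0000)
o1: d²=8 ≤ ρ²=47; F_rep = 21·(-2,-2)/8² = (-0.6562,-0.6562)
o2: d²=281 > ρ²=47 → inactive
o3: d²=349 > ρ²=47 → inactive
F = F_att + ΣF_rep = (-11.6562,-2.6562)
Δp = p'−p = (-2.3312,-0.5312); α = Δx/Fx = (-373/160) / (-373/32) = 1/5
check: Δy/Fy = (-17/32) / (-85/32) = 1/5 ✓

α = 1/5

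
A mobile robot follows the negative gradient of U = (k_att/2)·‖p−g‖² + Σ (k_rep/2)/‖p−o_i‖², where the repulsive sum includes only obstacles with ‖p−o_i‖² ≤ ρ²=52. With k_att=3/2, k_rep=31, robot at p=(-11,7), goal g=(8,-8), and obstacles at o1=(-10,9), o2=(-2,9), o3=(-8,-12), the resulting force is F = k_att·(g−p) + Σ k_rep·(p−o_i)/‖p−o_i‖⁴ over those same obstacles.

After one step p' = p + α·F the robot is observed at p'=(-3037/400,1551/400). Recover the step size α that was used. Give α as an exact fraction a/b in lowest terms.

F_att = 3/2·(g−p) = 3/2·(19,-15) = (28.5000,-22.5000)
o1: d²=5 ≤ ρ²=52; F_rep = 31·(-1,-2)/5² = (-1.2400,-2.4800)
o2: d²=85 > ρ²=52 → inactive
o3: d²=370 > ρ²=52 → inactive
F = F_att + ΣF_rep = (27.2600,-24.9800)
Δp = p'−p = (3.4075,-3.1225); α = Δx/Fx = (1363/400) / (1363/50) = 1/8
check: Δy/Fy = (-1249/400) / (-1249/50) = 1/8 ✓

α = 1/8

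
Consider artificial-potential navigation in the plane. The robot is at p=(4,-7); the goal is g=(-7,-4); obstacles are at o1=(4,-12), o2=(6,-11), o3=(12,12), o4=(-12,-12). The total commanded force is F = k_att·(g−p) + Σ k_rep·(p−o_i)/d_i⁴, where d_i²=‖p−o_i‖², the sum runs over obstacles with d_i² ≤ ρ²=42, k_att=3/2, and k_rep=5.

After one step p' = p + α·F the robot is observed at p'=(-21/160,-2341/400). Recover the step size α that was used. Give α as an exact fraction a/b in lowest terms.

F_att = 3/2·(g−p) = 3/2·(-11,3) = (-16.5000,4.5000)
o1: d²=25 ≤ ρ²=42; F_rep = 5·(0,5)/25² = (0.0000,0.0400)
o2: d²=20 ≤ ρ²=42; F_rep = 5·(-2,4)/20² = (-0.0250,0.0500)
o3: d²=425 > ρ²=42 → inactive
o4: d²=281 > ρ²=42 → inactive
F = F_att + ΣF_rep = (-16.5250,4.5900)
Δp = p'−p = (-4.1312,1.1475); α = Δx/Fx = (-661/160) / (-661/40) = 1/4
check: Δy/Fy = (459/400) / (459/100) = 1/4 ✓

α = 1/4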